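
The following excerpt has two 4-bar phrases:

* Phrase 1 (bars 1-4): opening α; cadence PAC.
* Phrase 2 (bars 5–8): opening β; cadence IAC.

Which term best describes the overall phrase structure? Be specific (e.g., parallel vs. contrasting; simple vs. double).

phrase group

The second phrase closes with an imperfect authentic cadence, which is not stronger than the first phrase's perfect authentic cadence; without a weak→strong cadential pair there is no antecedent–consequent relationship, so this is a phrase group rather than a period.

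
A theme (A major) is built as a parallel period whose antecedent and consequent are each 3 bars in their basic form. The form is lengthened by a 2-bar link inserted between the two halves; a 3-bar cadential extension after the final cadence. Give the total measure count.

11 measures

Basic parallel period: 3 + 3 = 6 bars.
6 (basic form) + 2 (link) + 3 (cadential extension) = 11.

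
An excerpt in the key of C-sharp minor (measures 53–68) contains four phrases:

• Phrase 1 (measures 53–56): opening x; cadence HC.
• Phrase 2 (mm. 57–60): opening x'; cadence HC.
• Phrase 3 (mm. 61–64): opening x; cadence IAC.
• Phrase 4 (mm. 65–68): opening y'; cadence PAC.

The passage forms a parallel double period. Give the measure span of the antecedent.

measures 53–60

In a double period the four phrases pair into a large antecedent (phrases 1–2, ending half cadence) and a large consequent (phrases 3–4, ending perfect authentic cadence). The antecedent spans bars 53-60.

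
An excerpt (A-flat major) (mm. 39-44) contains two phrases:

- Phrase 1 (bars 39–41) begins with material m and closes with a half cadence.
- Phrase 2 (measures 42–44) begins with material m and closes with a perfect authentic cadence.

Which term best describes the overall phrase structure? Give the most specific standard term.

Phrase 1 ends with a half cadence (weaker) and phrase 2 with a perfect authentic cadence (stronger): antecedent + consequent = a period.
The two phrases open with the same material (m / m), so the period is parallel.

parallel period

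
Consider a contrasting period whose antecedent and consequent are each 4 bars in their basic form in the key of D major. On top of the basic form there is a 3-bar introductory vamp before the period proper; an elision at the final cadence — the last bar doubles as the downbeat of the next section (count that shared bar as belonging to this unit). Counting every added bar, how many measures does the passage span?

Basic contrasting period: 4 + 4 = 8 bars.
8 (basic form) + 3 (introduction) = 11.
The elision shares a bar with the next section but does not change this unit's count.

11 measures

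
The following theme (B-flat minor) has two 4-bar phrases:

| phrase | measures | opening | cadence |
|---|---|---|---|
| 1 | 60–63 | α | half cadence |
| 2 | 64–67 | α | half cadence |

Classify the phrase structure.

Both phrases have the same opening (α) and the same cadence (half cadence): the second is a restatement, not a consequent, so this is a repeated phrase rather than a period.

repeated phrase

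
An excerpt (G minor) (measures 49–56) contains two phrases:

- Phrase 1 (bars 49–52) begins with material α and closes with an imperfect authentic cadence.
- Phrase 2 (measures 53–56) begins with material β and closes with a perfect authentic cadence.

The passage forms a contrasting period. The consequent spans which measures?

The antecedent is the phrase ending with the weaker cadence (imperfect authentic cadence, phrase 1) and the consequent the one ending more conclusively (perfect authentic cadence, phrase 2); the consequent is mm. 53–56.

measures 53–56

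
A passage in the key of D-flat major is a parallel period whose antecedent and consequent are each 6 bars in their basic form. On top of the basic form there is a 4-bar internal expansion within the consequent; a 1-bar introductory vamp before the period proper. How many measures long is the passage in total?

Basic parallel period: 6 + 6 = 12 bars.
12 (basic form) + 4 (internal expansion) + 1 (introduction) = 17.

17 measures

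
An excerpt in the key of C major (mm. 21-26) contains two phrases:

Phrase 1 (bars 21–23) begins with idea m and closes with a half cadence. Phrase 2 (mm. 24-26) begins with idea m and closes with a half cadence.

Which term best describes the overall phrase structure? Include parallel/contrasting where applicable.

repeated phrase

Both phrases have the same opening (m) and the same cadence (half cadence): the second is a restatement, not a consequent, so this is a repeated phrase rather than a period.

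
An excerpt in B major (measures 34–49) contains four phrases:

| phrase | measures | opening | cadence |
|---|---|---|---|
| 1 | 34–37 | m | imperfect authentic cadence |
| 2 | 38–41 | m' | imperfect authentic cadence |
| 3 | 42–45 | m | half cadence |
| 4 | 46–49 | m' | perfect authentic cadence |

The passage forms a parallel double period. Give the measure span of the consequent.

In a double period the first pair of phrases (ending imperfect authentic cadence) is the large antecedent and the second pair (ending perfect authentic cadence) is the large consequent; the consequent is measures 42–49.

measures 42–49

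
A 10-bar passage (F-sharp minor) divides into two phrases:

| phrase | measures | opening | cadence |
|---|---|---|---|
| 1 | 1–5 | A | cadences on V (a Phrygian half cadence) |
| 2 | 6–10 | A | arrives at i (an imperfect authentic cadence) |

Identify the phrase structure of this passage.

Phrase 1 ends with a Phrygian half cadence (weaker) and phrase 2 with an imperfect authentic cadence (stronger): antecedent + consequent = a period.
The two phrases open with the same material (A / A), so the period is parallel.

parallel period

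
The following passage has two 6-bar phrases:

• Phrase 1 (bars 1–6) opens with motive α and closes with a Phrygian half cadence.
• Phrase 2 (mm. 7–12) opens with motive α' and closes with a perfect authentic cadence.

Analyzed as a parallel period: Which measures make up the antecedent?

The antecedent is the phrase ending with the weaker cadence (Phrygian half cadence, phrase 1) and the consequent the one ending more conclusively (perfect authentic cadence, phrase 2); the antecedent is mm. 1-6.

measures 1–6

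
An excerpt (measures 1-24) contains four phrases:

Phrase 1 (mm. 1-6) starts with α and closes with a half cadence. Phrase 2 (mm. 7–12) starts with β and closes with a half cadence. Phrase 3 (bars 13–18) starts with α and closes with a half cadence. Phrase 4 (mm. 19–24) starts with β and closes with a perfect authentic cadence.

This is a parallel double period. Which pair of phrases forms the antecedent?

phrases 1 and 2

In a double period the first pair of phrases (ending half cadence) is the large antecedent and the second pair (ending perfect authentic cadence) is the large consequent; the antecedent is phrases 1 and 2.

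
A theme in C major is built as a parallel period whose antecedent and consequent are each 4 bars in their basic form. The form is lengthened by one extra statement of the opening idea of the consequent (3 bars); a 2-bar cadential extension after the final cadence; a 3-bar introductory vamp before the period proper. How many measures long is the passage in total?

16 measures

Basic parallel period: 4 + 4 = 8 bars.
8 (basic form) + 3 (extra statement) + 2 (cadential extension) + 3 (introduction) = 16.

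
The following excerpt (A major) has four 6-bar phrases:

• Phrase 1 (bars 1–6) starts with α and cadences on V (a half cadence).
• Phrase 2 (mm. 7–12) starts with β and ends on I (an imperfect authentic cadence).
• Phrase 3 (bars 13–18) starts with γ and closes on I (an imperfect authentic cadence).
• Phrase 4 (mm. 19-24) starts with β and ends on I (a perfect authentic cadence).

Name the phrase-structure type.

contrasting double period

Four phrases in two halves: the first half (mm. 1–12) ends with an imperfect authentic cadence, the second (mm. 13–24) with a perfect authentic cadence — a large antecedent–consequent pair, i.e. a double period.
Phrase 3 begins with different material from phrase 1, making it contrasting.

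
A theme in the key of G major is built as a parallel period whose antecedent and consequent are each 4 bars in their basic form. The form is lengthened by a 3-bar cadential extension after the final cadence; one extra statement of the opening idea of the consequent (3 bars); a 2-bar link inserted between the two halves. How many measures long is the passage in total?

Basic parallel period: 4 + 4 = 8 bars.
8 (basic form) + 3 (cadential extension) + 3 (extra statement) + 2 (link) = 16.

16 measures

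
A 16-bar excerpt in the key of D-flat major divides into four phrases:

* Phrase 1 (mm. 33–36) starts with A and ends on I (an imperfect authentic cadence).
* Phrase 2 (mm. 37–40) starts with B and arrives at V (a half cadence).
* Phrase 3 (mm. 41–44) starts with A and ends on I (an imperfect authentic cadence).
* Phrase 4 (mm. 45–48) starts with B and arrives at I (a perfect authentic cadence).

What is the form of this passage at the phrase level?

parallel double period

Four phrases in two halves: the first half (bars 33–40) ends with a half cadence, the second (measures 41-48) with a perfect authentic cadence — a large antecedent–consequent pair, i.e. a double period.
Phrase 3 begins with the same material as phrase 1, making it parallel.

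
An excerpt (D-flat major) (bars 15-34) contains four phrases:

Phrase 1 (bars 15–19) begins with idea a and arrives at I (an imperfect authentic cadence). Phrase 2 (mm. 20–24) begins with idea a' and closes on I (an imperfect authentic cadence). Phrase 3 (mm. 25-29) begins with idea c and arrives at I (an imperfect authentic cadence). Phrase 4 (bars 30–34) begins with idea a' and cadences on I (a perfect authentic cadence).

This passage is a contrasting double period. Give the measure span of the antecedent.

In a double period the four phrases pair into a large antecedent (phrases 1–2, ending imperfect authentic cadence) and a large consequent (phrases 3–4, ending perfect authentic cadence). The antecedent spans mm. 15–24.

measures 15–24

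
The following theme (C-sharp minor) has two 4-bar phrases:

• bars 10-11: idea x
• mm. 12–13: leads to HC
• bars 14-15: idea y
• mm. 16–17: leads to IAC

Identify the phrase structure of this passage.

contrasting period

Phrase 1 ends with a half cadence (weaker) and phrase 2 with an imperfect authentic cadence (stronger): antecedent + consequent = a period.
The two phrases open with different material (x / y), so the period is contrasting.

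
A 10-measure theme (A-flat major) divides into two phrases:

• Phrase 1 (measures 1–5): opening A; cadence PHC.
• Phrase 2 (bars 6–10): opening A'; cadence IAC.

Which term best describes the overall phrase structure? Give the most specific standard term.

Phrase 1 ends with a Phrygian half cadence (weaker) and phrase 2 with an imperfect authentic cadence (stronger): antecedent + consequent = a period.
The two phrases open with the same material (A / A'), so the period is parallel.

parallel period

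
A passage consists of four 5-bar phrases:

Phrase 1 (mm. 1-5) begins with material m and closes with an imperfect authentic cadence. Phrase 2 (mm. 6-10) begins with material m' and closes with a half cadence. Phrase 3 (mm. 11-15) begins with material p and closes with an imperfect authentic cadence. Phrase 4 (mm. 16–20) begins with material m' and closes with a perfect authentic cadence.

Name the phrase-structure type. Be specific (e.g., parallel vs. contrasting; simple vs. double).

Four phrases in two halves: the first half (bars 1–10) ends with a half cadence, the second (mm. 11–20) with a perfect authentic cadence — a large antecedent–consequent pair, i.e. a double period.
Phrase 3 begins with different material from phrase 1, making it contrasting.

contrasting double period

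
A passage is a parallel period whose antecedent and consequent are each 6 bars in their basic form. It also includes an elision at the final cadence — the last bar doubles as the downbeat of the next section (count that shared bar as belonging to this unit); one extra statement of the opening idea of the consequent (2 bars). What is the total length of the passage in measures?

Basic parallel period: 6 + 6 = 12 bars.
12 (basic form) + 2 (extra statement) = 14.
The elision shares a bar with the next section but does not change this unit's count.

14 measures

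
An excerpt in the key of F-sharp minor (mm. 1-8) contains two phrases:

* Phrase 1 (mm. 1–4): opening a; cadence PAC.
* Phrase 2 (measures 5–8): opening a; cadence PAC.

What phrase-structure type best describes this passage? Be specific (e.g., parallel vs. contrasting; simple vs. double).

repeated phrase

Both phrases have the same opening (a) and the same cadence (perfect authentic cadence): the second is a restatement, not a consequent, so this is a repeated phrase rather than a period.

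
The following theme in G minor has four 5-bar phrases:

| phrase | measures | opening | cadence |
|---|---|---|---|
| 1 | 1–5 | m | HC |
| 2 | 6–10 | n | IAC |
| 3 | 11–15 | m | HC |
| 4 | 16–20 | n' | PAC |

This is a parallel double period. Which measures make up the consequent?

In a double period the first pair of phrases (ending imperfect authentic cadence) is the large antecedent and the second pair (ending perfect authentic cadence) is the large consequent; the consequent is measures 11–20.

measures 11–20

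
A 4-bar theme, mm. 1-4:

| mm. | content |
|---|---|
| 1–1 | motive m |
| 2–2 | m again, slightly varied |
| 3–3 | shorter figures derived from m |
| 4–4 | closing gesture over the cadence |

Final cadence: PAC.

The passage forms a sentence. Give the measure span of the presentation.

measures 1–2

The presentation of a sentence is the basic idea (measure 1) plus its repetition (measure 2); the presentation is therefore mm. 1-2.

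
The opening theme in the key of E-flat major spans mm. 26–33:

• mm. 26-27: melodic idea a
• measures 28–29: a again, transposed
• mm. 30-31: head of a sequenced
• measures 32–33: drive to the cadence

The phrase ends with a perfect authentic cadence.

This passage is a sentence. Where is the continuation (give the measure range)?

After the presentation (mm. 26–29), the continuation covers the fragmentation through the cadence: measures 30–33.

measures 30–33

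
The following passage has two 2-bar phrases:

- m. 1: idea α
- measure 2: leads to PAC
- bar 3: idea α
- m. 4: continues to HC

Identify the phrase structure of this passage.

The second phrase closes with a half cadence, which is not stronger than the first phrase's perfect authentic cadence; without a weak→strong cadential pair there is no antecedent–consequent relationship, so this is a phrase group rather than a period.

phrase group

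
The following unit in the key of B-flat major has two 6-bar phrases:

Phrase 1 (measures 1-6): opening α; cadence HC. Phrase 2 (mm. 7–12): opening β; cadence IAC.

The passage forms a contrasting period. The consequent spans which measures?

The antecedent is the phrase ending with the weaker cadence (half cadence, phrase 1) and the consequent the one ending more conclusively (imperfect authentic cadence, phrase 2); the consequent is mm. 7–12.

measures 7–12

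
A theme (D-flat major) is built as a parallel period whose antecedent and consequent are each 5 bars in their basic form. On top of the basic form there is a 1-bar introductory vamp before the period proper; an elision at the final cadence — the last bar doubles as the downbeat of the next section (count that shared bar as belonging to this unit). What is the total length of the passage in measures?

Basic parallel period: 5 + 5 = 10 bars.
10 (basic form) + 1 (introduction) = 11.
The elision shares a bar with the next section but does not change this unit's count.

11 measures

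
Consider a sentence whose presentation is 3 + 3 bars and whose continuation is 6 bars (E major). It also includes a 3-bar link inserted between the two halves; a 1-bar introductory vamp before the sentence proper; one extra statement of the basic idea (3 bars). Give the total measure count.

Basic sentence: 3 + 3 + 6 = 12 bars.
12 (basic form) + 3 (link) + 1 (introduction) + 3 (extra statement) = 19.

19 measures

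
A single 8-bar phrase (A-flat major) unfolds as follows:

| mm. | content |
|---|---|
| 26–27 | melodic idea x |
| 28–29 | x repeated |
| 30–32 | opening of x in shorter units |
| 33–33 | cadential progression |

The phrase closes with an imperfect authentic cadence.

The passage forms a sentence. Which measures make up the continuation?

After the presentation (measures 26–29), the continuation covers the fragmentation through the cadence: bars 30–33.

measures 30–33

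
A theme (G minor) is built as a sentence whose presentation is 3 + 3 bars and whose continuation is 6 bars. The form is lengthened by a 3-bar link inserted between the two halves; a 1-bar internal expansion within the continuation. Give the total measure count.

Basic sentence: 3 + 3 + 6 = 12 bars.
12 (basic form) + 3 (link) + 1 (internal expansion) = 16.

16 measures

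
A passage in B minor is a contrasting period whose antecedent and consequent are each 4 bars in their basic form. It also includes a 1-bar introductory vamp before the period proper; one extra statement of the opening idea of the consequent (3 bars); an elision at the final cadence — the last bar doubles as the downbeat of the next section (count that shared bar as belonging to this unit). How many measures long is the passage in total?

12 measures

Basic contrasting period: 4 + 4 = 8 bars.
8 (basic form) + 1 (introduction) + 3 (extra statement) = 12.
The elision shares a bar with the next section but does not change this unit's count.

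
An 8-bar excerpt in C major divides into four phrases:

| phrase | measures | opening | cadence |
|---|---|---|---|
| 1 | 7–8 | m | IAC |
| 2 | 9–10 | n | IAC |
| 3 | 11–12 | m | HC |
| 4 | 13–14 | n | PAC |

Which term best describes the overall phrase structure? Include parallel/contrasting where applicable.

Four phrases in two halves: the first half (bars 7-10) ends with an imperfect authentic cadence, the second (mm. 11–14) with a perfect authentic cadence — a large antecedent–consequent pair, i.e. a double period.
Phrase 3 begins with the same material as phrase 1, making it parallel.

parallel double period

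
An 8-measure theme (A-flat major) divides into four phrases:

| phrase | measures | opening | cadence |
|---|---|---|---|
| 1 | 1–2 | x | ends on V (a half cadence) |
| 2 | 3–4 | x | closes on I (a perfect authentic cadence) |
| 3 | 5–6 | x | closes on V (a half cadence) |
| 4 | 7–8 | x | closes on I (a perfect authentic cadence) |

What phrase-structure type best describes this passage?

The cadence pattern HC–PAC–HC–PAC is weak–strong twice, and phrases 3–4 restate phrases 1–2: a period heard twice, not a double period (which would end weakly at phrase 2).

repeated period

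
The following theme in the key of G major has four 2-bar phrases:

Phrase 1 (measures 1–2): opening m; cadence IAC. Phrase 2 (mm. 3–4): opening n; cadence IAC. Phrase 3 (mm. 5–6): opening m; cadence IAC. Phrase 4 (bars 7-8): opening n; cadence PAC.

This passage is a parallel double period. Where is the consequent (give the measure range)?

In a double period the four phrases pair into a large antecedent (phrases 1–2, ending imperfect authentic cadence) and a large consequent (phrases 3–4, ending perfect authentic cadence). The consequent spans mm. 5-8.

measures 5–8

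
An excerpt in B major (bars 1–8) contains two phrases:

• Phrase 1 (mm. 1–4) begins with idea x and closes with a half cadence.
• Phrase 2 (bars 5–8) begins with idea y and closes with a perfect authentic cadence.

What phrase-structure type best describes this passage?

contrasting period

Phrase 1 ends with a half cadence (weaker) and phrase 2 with a perfect authentic cadence (stronger): antecedent + consequent = a period.
The two phrases open with different material (x / y), so the period is contrasting.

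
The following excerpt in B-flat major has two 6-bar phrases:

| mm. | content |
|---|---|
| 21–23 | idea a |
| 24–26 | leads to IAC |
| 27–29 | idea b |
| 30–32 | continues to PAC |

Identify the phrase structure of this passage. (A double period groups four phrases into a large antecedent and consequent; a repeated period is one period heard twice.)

Phrase 1 ends with an imperfect authentic cadence (weaker) and phrase 2 with a perfect authentic cadence (stronger): antecedent + consequent = a period.
The two phrases open with different material (a / b), so the period is contrasting.

contrasting period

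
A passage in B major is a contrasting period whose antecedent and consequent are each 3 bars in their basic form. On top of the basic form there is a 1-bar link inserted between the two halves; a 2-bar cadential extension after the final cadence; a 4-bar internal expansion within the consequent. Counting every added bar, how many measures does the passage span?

Basic contrasting period: 3 + 3 = 6 bars.
6 (basic form) + 1 (link) + 2 (cadential extension) + 4 (internal expansion) = 13.

13 measures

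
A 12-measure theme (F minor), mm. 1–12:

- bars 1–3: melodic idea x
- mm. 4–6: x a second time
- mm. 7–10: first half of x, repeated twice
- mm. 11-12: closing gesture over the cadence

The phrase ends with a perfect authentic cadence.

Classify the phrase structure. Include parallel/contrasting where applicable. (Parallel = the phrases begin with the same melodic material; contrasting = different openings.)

sentence

Basic idea (measures 1-3) + its repetition (bars 4-6) form the presentation; fragmentation and cadence (mm. 7–12) form the continuation — the 12-bar whole is a sentence.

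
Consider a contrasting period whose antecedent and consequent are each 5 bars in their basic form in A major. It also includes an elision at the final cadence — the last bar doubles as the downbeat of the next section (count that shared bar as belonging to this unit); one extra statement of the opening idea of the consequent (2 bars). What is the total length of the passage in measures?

12 measures

Basic contrasting period: 5 + 5 = 10 bars.
10 (basic form) + 2 (extra statement) = 12.
The elision shares a bar with the next section but does not change this unit's count.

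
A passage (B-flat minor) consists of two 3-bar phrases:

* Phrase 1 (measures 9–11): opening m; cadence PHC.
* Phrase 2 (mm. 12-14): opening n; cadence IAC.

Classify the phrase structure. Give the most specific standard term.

contrasting period

Phrase 1 ends with a Phrygian half cadence (weaker) and phrase 2 with an imperfect authentic cadence (stronger): antecedent + consequent = a period.
The two phrases open with different material (m / n), so the period is contrasting.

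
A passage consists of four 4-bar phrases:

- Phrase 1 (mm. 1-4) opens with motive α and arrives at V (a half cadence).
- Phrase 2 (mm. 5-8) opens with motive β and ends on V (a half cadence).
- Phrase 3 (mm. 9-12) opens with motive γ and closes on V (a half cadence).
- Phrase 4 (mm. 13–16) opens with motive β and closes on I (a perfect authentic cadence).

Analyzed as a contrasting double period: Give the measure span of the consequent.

measures 9–16

In a double period the four phrases pair into a large antecedent (phrases 1–2, ending half cadence) and a large consequent (phrases 3–4, ending perfect authentic cadence). The consequent spans mm. 9-16.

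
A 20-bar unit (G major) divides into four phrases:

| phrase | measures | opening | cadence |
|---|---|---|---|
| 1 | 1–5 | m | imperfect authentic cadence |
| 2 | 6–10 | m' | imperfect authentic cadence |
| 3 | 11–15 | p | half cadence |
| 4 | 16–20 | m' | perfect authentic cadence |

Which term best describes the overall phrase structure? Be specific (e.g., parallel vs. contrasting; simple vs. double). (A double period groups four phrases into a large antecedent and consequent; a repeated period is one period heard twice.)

contrasting double period

Four phrases in two halves: the first half (measures 1–10) ends with an imperfect authentic cadence, the second (mm. 11-20) with a perfect authentic cadence — a large antecedent–consequent pair, i.e. a double period.
Phrase 3 begins with different material from phrase 1, making it contrasting.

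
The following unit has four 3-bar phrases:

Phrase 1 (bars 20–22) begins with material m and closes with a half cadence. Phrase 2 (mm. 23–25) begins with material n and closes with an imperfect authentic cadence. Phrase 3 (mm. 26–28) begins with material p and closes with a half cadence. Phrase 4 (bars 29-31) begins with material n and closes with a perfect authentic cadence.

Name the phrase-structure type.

contrasting double period

Four phrases in two halves: the first half (bars 20–25) ends with an imperfect authentic cadence, the second (measures 26–31) with a perfect authentic cadence — a large antecedent–consequent pair, i.e. a double period.
Phrase 3 begins with different material from phrase 1, making it contrasting.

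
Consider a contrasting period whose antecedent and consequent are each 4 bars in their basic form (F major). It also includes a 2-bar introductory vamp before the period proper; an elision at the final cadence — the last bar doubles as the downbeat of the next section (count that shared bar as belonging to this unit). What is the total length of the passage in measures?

Basic contrasting period: 4 + 4 = 8 bars.
8 (basic form) + 2 (introduction) = 10.
The elision shares a bar with the next section but does not change this unit's count.

10 measures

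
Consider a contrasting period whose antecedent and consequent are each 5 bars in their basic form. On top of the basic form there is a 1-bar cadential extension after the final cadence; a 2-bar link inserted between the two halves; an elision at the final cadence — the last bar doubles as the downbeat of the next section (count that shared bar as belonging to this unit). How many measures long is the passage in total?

Basic contrasting period: 5 + 5 = 10 bars.
10 (basic form) + 1 (cadential extension) + 2 (link) = 13.
The elision shares a bar with the next section but does not change this unit's count.

13 measures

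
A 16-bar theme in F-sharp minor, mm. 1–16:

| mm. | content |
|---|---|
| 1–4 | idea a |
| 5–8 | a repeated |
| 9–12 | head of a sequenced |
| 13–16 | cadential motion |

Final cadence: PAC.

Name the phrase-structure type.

sentence

Basic idea (bars 1–4) + its repetition (bars 5–8) form the presentation; fragmentation and cadence (measures 9–16) form the continuation — the 16-bar whole is a sentence.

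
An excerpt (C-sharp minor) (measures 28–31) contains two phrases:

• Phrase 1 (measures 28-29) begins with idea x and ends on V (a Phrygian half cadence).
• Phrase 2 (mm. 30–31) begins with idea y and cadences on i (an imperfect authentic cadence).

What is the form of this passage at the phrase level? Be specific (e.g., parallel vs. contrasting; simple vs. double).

Phrase 1 ends with a Phrygian half cadence (weaker) and phrase 2 with an imperfect authentic cadence (stronger): antecedent + consequent = a period.
The two phrases open with different material (x / y), so the period is contrasting.

contrasting period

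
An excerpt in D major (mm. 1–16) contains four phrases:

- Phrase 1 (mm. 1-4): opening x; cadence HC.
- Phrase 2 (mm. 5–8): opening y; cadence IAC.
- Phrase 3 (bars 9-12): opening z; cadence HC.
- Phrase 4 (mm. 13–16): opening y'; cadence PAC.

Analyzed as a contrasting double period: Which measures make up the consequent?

In a double period the four phrases pair into a large antecedent (phrases 1–2, ending imperfect authentic cadence) and a large consequent (phrases 3–4, ending perfect authentic cadence). The consequent spans mm. 9–16.

measures 9–16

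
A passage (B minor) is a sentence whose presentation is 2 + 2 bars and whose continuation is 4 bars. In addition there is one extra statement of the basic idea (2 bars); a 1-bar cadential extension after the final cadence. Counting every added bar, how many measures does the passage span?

Basic sentence: 2 + 2 + 4 = 8 bars.
8 (basic form) + 2 (extra statement) + 1 (cadential extension) = 11.

11 measures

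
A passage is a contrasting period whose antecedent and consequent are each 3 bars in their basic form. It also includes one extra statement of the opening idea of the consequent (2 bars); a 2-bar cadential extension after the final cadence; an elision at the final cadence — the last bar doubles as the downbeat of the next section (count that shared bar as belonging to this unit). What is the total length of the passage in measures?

10 measures

Basic contrasting period: 3 + 3 = 6 bars.
6 (basic form) + 2 (extra statement) + 2 (cadential extension) = 10.
The elision shares a bar with the next section but does not change this unit's count.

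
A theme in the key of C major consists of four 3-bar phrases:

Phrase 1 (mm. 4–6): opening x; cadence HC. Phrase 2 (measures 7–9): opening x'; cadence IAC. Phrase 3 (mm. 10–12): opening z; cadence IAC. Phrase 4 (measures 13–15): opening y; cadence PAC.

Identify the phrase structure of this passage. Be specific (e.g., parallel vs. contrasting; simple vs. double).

contrasting double period

Four phrases in two halves: the first half (bars 4–9) ends with an imperfect authentic cadence, the second (mm. 10-15) with a perfect authentic cadence — a large antecedent–consequent pair, i.e. a double period.
Phrase 3 begins with different material from phrase 1, making it contrasting.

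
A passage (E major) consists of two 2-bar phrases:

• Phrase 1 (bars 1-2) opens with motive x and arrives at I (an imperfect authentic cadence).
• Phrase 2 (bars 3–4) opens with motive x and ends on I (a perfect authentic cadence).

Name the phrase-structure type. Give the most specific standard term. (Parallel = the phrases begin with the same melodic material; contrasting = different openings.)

parallel period

Phrase 1 ends with an imperfect authentic cadence (weaker) and phrase 2 with a perfect authentic cadence (stronger): antecedent + consequent = a period.
The two phrases open with the same material (x / x), so the period is parallel.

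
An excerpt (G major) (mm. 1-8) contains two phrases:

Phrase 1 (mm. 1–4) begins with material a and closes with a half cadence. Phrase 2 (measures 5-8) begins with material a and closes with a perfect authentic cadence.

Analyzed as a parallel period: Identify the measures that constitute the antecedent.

The antecedent is the phrase ending with the weaker cadence (half cadence, phrase 1) and the consequent the one ending more conclusively (perfect authentic cadence, phrase 2); the antecedent is bars 1-4.

measures 1–4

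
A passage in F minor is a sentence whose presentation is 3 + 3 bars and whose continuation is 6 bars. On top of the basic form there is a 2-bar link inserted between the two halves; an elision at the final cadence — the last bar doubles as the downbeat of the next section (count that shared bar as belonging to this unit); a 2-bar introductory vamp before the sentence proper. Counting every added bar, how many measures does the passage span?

Basic sentence: 3 + 3 + 6 = 12 bars.
12 (basic form) + 2 (link) + 2 (introduction) = 16.
The elision shares a bar with the next section but does not change this unit's count.

16 measures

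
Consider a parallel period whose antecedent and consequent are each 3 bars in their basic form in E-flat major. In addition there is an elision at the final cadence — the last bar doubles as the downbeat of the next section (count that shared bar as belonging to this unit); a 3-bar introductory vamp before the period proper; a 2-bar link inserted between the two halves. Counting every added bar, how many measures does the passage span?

Basic parallel period: 3 + 3 = 6 bars.
6 (basic form) + 3 (introduction) + 2 (link) = 11.
The elision shares a bar with the next section but does not change this unit's count.

11 measures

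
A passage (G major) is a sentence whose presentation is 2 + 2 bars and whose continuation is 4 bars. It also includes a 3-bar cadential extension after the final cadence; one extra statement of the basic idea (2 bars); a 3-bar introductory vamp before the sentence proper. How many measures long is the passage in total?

Basic sentence: 2 + 2 + 4 = 8 bars.
8 (basic form) + 3 (cadential extension) + 2 (extra statement) + 3 (introduction) = 16.

16 measures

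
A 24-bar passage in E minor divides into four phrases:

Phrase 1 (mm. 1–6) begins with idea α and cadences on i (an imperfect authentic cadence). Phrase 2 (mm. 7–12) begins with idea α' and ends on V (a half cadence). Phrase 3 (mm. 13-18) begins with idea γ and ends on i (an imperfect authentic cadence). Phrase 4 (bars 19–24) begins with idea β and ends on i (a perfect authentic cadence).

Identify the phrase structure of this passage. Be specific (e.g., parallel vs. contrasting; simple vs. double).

Four phrases in two halves: the first half (measures 1–12) ends with a half cadence, the second (mm. 13–24) with a perfect authentic cadence — a large antecedent–consequent pair, i.e. a double period.
Phrase 3 begins with different material from phrase 1, making it contrasting.

contrasting double period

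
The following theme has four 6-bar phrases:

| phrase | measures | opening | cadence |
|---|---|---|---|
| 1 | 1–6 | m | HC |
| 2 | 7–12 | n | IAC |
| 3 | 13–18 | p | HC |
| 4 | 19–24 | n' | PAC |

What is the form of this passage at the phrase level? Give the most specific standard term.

contrasting double period

Four phrases in two halves: the first half (mm. 1-12) ends with an imperfect authentic cadence, the second (bars 13–24) with a perfect authentic cadence — a large antecedent–consequent pair, i.e. a double period.
Phrase 3 begins with different material from phrase 1, making it contrasting.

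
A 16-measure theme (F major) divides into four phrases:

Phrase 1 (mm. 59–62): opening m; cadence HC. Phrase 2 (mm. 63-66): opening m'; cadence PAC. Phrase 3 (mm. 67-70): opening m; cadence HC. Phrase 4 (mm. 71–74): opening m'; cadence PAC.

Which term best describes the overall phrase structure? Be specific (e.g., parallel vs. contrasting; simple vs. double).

repeated period

The cadence pattern HC–PAC–HC–PAC is weak–strong twice, and phrases 3–4 restate phrases 1–2: a period heard twice, not a double period (which would end weakly at phrase 2).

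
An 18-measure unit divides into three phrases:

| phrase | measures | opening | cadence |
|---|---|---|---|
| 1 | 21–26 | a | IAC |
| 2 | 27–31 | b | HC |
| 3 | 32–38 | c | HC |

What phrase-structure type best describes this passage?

The final phrase closes with a half cadence, which is not stronger than the preceding half cadence; the 3 phrases lack an overall antecedent–consequent design and so form a phrase group.

phrase group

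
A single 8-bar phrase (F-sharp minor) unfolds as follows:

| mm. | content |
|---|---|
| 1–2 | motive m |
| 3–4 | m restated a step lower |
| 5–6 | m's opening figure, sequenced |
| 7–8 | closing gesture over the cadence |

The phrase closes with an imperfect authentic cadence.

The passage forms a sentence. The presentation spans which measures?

The presentation of a sentence is the basic idea (mm. 1–2) plus its repetition (bars 3–4); the presentation is therefore mm. 1-4.

measures 1–4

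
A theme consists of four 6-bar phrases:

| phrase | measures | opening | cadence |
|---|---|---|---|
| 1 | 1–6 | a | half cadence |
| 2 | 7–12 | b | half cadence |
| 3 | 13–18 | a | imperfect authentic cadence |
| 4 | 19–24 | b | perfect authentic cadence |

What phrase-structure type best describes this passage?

parallel double period

Four phrases in two halves: the first half (measures 1–12) ends with a half cadence, the second (bars 13–24) with a perfect authentic cadence — a large antecedent–consequent pair, i.e. a double period.
Phrase 3 begins with the same material as phrase 1, making it parallel.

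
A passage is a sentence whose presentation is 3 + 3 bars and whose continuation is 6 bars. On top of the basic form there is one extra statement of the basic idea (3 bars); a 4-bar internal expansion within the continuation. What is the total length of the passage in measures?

Basic sentence: 3 + 3 + 6 = 12 bars.
12 (basic form) + 3 (extra statement) + 4 (internal expansion) = 19.

19 measures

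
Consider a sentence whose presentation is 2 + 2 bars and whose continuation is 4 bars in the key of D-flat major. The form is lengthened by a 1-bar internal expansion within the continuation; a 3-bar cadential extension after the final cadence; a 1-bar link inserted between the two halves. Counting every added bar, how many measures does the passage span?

13 measures

Basic sentence: 2 + 2 + 4 = 8 bars.
8 (basic form) + 1 (internal expansion) + 3 (cadential extension) + 1 (link) = 13.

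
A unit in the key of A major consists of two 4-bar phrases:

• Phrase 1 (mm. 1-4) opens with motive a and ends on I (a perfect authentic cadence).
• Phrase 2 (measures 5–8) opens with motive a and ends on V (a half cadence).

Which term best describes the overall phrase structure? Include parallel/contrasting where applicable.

phrase group

The second phrase closes with a half cadence, which is not stronger than the first phrase's perfect authentic cadence; without a weak→strong cadential pair there is no antecedent–consequent relationship, so this is a phrase group rather than a period.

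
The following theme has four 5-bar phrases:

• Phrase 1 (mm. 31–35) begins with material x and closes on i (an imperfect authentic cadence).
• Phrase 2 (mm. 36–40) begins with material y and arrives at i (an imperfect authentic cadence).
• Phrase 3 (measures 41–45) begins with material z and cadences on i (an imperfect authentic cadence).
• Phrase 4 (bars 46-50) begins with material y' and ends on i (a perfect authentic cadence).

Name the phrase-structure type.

Four phrases in two halves: the first half (mm. 31–40) ends with an imperfect authentic cadence, the second (mm. 41-50) with a perfect authentic cadence — a large antecedent–consequent pair, i.e. a double period.
Phrase 3 begins with different material from phrase 1, making it contrasting.

contrasting double period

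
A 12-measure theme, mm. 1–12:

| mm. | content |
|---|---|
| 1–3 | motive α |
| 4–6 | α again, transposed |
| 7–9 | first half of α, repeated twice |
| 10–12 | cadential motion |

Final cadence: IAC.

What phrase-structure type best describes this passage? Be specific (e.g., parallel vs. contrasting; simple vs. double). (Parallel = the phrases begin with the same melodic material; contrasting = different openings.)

sentence

Basic idea (measures 1-3) + its repetition (bars 4–6) form the presentation; fragmentation and cadence (bars 7–12) form the continuation — the 12-bar whole is a sentence.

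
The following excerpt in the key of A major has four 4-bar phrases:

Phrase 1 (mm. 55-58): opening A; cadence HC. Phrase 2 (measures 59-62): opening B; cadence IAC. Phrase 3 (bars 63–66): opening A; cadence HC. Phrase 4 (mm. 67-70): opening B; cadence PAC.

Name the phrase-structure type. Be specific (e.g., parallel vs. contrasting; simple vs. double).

Four phrases in two halves: the first half (bars 55-62) ends with an imperfect authentic cadence, the second (measures 63–70) with a perfect authentic cadence — a large antecedent–consequent pair, i.e. a double period.
Phrase 3 begins with the same material as phrase 1, making it parallel.

parallel double period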